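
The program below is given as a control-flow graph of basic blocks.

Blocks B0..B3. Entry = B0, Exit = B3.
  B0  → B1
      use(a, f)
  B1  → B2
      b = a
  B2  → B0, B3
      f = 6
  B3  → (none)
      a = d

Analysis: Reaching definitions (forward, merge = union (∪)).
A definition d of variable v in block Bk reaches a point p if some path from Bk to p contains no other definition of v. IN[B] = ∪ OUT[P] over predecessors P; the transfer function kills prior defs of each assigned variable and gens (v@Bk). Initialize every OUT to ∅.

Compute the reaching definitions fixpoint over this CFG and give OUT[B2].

Converged values:
  B0:   IN={b@B1, f@B2}   OUT={b@B1, f@B2}
  B1:   IN={b@B1, f@B2}   OUT={b@B1, f@B2}
  B2:   IN={b@B1, f@B2}   OUT={b@B1, f@B2}
  B3:   IN={b@B1, f@B2}   OUT={a@B3, b@B1, f@B2}

Merge at B2: IN[B2] = OUT[B1] = {b@B1, f@B2}
Applying B2's transfer function to that IN value gives OUT[B2] (row B2 above).

Answer: {b@B1, f@B2}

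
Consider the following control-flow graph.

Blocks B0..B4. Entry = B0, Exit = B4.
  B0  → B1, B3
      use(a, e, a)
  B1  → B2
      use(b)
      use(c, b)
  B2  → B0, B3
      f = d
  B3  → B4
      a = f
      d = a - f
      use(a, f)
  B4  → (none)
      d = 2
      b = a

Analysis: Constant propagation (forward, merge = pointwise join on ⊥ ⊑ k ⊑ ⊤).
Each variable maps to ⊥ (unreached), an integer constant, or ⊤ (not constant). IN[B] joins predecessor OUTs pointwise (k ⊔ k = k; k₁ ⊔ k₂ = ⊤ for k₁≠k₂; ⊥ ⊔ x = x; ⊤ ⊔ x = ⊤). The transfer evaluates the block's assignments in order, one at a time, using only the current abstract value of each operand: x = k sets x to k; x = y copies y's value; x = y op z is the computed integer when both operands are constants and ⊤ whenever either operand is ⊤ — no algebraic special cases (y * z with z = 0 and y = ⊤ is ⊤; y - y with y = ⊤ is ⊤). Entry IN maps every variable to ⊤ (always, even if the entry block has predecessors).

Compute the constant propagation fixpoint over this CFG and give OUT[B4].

Fixpoint table:
  B0:   IN=(all ⊤)   OUT=(all ⊤)
  B1:   IN=(all ⊤)   OUT=(all ⊤)
  B2:   IN=(all ⊤)   OUT=(all ⊤)
  B3:   IN=(all ⊤)   OUT=(all ⊤)
  B4:   IN=(all ⊤)   OUT={d:2; rest ⊤}

Merge at B4: IN[B4] = OUT[B3] = {a: ⊤, b: ⊤, c: ⊤, d: ⊤, e: ⊤, f: ⊤}
Applying B4's transfer function to that IN value gives OUT[B4] (row B4 above).

Answer: {a: ⊤, b: ⊤, c: ⊤, d: 2, e: ⊤, f: ⊤}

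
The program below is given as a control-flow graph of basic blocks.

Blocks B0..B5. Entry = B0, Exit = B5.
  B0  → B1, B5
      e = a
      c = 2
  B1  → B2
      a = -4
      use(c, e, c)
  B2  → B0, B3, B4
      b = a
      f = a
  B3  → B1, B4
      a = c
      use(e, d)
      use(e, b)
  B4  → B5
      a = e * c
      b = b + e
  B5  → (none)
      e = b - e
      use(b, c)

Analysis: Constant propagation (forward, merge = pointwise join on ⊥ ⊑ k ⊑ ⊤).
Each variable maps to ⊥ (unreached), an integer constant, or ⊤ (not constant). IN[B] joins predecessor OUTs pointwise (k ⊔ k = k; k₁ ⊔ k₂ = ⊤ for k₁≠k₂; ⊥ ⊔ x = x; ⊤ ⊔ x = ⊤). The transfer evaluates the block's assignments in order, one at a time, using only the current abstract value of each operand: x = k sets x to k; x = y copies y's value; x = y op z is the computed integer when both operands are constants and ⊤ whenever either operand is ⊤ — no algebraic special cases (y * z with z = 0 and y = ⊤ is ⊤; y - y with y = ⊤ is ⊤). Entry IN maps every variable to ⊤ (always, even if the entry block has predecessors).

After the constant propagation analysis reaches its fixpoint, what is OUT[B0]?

Answer: {a: ⊤, b: ⊤, c: 2, d: ⊤, e: ⊤, f: ⊤}

Trace:
Converged values:
  B0:   IN=(all ⊤)   OUT={c:2; rest ⊤}
  B1:   IN={c:2; rest ⊤}   OUT={a:-4, c:2; rest ⊤}
  B2:   IN={a:-4, c:2; rest ⊤}   OUT={a:-4, b:-4, c:2, f:-4; rest ⊤}
  B3:   IN={a:-4, b:-4, c:2, f:-4; rest ⊤}   OUT={a:2, b:-4, c:2, f:-4; rest ⊤}
  B4:   IN={b:-4, c:2, f:-4; rest ⊤}   OUT={c:2, f:-4; rest ⊤}
  B5:   IN={c:2; rest ⊤}   OUT={c:2; rest ⊤}

Merge at B0 (entry node, so the boundary value (all ⊤) is joined with the incoming edge(s)): IN[B0] = (all ⊤) ⊔ OUT[B2] = {a: ⊤, b: ⊤, c: ⊤, d: ⊤, e: ⊤, f: ⊤}
Applying B0's transfer function to that IN value gives OUT[B0] (row B0 above).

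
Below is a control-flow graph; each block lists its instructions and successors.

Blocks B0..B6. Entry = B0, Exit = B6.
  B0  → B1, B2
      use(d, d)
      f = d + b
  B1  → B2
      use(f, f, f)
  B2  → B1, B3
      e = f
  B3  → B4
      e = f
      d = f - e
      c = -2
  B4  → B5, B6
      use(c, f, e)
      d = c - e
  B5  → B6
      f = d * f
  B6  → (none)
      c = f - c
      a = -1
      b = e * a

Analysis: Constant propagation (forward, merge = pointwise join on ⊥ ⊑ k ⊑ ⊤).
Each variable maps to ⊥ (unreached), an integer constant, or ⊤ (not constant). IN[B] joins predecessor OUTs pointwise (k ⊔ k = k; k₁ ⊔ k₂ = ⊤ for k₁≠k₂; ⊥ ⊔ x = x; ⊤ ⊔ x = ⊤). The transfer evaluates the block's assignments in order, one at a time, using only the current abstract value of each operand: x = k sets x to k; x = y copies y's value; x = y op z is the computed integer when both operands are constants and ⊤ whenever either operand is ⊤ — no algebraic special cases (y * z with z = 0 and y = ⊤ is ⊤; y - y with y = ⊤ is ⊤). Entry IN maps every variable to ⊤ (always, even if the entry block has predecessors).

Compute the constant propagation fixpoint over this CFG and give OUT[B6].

Answer: {a: -1, b: ⊤, c: ⊤, d: ⊤, e: ⊤, f: ⊤}

Trace:
Fixpoint table:
  B0:  IN=(all ⊤)  OUT=(all ⊤)
  B1:  IN=(all ⊤)  OUT=(all ⊤)
  B2:  IN=(all ⊤)  OUT=(all ⊤)
  B3:  IN=(all ⊤)  OUT={c:-2; rest ⊤}
  B4:  IN={c:-2; rest ⊤}  OUT={c:-2; rest ⊤}
  B5:  IN={c:-2; rest ⊤}  OUT={c:-2; rest ⊤}
  B6:  IN={c:-2; rest ⊤}  OUT={a:-1; rest ⊤}

Merge at B6: IN[B6] = OUT[B4] ⊔ OUT[B5] = {a: ⊤, b: ⊤, c: -2, d: ⊤, e: ⊤, f: ⊤}
Applying B6's transfer function to that IN value gives OUT[B6] (row B6 above).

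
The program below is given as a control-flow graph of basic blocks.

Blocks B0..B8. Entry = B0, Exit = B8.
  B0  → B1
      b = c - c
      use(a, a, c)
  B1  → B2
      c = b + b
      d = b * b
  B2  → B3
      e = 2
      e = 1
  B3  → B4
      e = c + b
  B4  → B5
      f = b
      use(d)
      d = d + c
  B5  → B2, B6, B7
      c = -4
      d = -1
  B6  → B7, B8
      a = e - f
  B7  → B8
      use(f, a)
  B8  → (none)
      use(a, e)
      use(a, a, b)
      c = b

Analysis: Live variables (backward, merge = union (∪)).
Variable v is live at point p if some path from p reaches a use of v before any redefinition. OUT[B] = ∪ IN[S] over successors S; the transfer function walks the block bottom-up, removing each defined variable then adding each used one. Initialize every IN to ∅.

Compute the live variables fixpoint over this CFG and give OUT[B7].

Answer: {a, b, e}

Working:
Converged values:
  B0:   IN={a, c}   OUT={a, b}
  B1:   IN={a, b}   OUT={a, b, c, d}
  B2:   IN={a, b, c, d}   OUT={a, b, c, d}
  B3:   IN={a, b, c, d}   OUT={a, b, c, d, e}
  B4:   IN={a, b, c, d, e}   OUT={a, b, e, f}
  B5:   IN={a, b, e, f}   OUT={a, b, c, d, e, f}
  B6:   IN={b, e, f}   OUT={a, b, e, f}
  B7:   IN={a, b, e, f}   OUT={a, b, e}
  B8:   IN={a, b, e}   OUT={}

Merge at B7: OUT[B7] = IN[B8] = {a, b, e}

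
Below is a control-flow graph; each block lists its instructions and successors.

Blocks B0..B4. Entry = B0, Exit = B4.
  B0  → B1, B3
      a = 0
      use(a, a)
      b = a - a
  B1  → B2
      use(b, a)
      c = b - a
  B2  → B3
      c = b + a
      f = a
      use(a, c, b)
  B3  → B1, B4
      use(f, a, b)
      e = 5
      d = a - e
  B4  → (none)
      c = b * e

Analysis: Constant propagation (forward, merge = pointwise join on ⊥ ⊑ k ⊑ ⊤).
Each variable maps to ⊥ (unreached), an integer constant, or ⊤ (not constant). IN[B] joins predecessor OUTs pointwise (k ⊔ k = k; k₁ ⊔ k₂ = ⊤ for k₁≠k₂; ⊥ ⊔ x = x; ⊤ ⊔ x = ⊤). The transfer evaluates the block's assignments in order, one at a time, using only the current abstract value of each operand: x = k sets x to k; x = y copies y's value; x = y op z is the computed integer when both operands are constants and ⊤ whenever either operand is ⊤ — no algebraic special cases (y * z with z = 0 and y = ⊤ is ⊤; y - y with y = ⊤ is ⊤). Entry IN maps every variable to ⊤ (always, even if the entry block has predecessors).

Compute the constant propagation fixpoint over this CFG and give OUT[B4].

Converged values:
  B0: | IN=(all ⊤) | OUT={a:0, b:0; rest ⊤}
  B1: | IN={a:0, b:0; rest ⊤} | OUT={a:0, b:0, c:0; rest ⊤}
  B2: | IN={a:0, b:0, c:0; rest ⊤} | OUT={a:0, b:0, c:0, f:0; rest ⊤}
  B3: | IN={a:0, b:0; rest ⊤} | OUT={a:0, b:0, d:-5, e:5; rest ⊤}
  B4: | IN={a:0, b:0, d:-5, e:5; rest ⊤} | OUT={a:0, b:0, c:0, d:-5, e:5; rest ⊤}

Merge at B4: IN[B4] = OUT[B3] = {a: 0, b: 0, c: ⊤, d: -5, e: 5, f: ⊤}
Applying B4's transfer function to that IN value gives OUT[B4] (row B4 above).

Answer: {a: 0, b: 0, c: 0, d: -5, e: 5, f: ⊤}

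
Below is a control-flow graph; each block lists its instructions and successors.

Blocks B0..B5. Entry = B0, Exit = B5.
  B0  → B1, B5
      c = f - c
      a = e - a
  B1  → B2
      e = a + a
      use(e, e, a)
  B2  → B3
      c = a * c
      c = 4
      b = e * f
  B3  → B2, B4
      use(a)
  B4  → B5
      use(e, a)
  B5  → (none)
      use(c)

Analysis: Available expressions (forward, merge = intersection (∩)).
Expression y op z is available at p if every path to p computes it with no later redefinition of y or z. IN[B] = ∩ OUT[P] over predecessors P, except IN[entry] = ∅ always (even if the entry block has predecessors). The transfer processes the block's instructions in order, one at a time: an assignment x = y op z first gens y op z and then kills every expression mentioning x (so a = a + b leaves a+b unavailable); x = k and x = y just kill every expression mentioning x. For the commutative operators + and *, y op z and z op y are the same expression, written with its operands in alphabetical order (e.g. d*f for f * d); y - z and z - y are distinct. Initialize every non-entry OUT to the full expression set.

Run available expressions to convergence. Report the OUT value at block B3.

Answer: {a+a, e*f}

Derivation:
Per-block solution:
  B0: | IN={} | OUT={}
  B1: | IN={} | OUT={a+a}
  B2: | IN={a+a} | OUT={a+a, e*f}
  B3: | IN={a+a, e*f} | OUT={a+a, e*f}
  B4: | IN={a+a, e*f} | OUT={a+a, e*f}
  B5: | IN={} | OUT={}

Merge at B3: IN[B3] = OUT[B2] = {a+a, e*f}
Applying B3's transfer function to that IN value gives OUT[B3] (row B3 above).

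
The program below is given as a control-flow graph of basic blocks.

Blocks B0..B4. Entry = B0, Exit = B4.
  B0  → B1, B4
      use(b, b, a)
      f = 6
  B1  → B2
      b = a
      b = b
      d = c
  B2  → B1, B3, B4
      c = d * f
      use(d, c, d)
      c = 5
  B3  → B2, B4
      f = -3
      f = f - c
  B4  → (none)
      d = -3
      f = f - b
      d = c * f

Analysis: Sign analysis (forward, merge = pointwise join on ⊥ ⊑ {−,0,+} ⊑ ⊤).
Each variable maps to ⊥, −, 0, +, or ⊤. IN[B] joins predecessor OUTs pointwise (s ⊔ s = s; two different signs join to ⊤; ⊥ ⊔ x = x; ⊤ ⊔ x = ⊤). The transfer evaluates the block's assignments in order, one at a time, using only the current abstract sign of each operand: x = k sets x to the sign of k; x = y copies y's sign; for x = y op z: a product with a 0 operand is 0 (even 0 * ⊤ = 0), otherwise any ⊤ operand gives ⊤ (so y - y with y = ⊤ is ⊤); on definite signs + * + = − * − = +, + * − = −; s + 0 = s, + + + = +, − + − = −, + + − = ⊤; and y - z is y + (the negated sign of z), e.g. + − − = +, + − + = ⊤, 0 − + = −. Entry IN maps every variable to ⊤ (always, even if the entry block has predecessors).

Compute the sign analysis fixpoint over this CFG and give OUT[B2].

Answer: {a: ⊤, b: ⊤, c: +, d: ⊤, e: ⊤, f: ⊤}

Trace:
Fixpoint table:
  B0: | IN=(all ⊤) | OUT={f:+; rest ⊤}
  B1: | IN=(all ⊤) | OUT=(all ⊤)
  B2: | IN=(all ⊤) | OUT={c:+; rest ⊤}
  B3: | IN={c:+; rest ⊤} | OUT={c:+, f:-; rest ⊤}
  B4: | IN=(all ⊤) | OUT=(all ⊤)

Merge at B2: IN[B2] = OUT[B1] ⊔ OUT[B3] = {a: ⊤, b: ⊤, c: ⊤, d: ⊤, e: ⊤, f: ⊤}
Applying B2's transfer function to that IN value gives OUT[B2] (row B2 above).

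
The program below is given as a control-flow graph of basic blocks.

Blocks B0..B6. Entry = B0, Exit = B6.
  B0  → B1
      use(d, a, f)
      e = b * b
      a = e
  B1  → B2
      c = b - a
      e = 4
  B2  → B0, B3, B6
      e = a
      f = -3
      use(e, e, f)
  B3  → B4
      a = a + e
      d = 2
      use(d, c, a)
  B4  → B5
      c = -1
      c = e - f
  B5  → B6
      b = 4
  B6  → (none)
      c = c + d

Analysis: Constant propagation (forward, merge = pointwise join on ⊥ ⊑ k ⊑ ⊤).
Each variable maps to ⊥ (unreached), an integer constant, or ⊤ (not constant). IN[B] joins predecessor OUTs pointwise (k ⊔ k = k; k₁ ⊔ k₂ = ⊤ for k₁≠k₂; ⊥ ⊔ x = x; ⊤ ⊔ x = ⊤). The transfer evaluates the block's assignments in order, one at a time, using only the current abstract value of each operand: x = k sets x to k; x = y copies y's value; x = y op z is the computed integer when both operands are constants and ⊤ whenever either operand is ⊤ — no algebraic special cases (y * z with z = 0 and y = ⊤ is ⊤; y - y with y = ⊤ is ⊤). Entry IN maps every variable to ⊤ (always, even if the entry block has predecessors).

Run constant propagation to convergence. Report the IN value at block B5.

Answer: {a: ⊤, b: ⊤, c: ⊤, d: 2, e: ⊤, f: -3}

Working:
Converged values:
  B0: | IN=(all ⊤) | OUT=(all ⊤)
  B1: | IN=(all ⊤) | OUT={e:4; rest ⊤}
  B2: | IN={e:4; rest ⊤} | OUT={f:-3; rest ⊤}
  B3: | IN={f:-3; rest ⊤} | OUT={d:2, f:-3; rest ⊤}
  B4: | IN={d:2, f:-3; rest ⊤} | OUT={d:2, f:-3; rest ⊤}
  B5: | IN={d:2, f:-3; rest ⊤} | OUT={b:4, d:2, f:-3; rest ⊤}
  B6: | IN={f:-3; rest ⊤} | OUT={f:-3; rest ⊤}

Merge at B5: IN[B5] = OUT[B4] = {a: ⊤, b: ⊤, c: ⊤, d: 2, e: ⊤, f: -3}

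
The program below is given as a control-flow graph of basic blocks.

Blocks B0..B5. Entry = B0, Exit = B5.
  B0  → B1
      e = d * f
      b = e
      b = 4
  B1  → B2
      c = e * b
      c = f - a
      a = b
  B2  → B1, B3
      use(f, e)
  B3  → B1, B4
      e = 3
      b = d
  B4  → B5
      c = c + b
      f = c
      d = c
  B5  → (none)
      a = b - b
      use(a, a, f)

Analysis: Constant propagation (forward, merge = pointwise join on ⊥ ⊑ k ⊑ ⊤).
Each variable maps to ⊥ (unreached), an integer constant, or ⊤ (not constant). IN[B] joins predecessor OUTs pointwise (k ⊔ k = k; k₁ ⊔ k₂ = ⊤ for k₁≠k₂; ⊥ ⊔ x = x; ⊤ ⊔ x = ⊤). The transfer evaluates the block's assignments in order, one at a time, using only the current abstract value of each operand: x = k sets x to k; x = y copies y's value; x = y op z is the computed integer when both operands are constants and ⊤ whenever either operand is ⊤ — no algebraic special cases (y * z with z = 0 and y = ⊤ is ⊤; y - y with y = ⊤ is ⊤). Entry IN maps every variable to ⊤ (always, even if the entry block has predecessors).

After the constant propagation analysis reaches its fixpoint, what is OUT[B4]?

Converged values:
  B0: | IN=(all ⊤) | OUT={b:4; rest ⊤}
  B1: | IN=(all ⊤) | OUT=(all ⊤)
  B2: | IN=(all ⊤) | OUT=(all ⊤)
  B3: | IN=(all ⊤) | OUT={e:3; rest ⊤}
  B4: | IN={e:3; rest ⊤} | OUT={e:3; rest ⊤}
  B5: | IN={e:3; rest ⊤} | OUT={e:3; rest ⊤}

Merge at B4: IN[B4] = OUT[B3] = {a: ⊤, b: ⊤, c: ⊤, d: ⊤, e: 3, f: ⊤}
Applying B4's transfer function to that IN value gives OUT[B4] (row B4 above).

Answer: {a: ⊤, b: ⊤, c: ⊤, d: ⊤, e: 3, f: ⊤}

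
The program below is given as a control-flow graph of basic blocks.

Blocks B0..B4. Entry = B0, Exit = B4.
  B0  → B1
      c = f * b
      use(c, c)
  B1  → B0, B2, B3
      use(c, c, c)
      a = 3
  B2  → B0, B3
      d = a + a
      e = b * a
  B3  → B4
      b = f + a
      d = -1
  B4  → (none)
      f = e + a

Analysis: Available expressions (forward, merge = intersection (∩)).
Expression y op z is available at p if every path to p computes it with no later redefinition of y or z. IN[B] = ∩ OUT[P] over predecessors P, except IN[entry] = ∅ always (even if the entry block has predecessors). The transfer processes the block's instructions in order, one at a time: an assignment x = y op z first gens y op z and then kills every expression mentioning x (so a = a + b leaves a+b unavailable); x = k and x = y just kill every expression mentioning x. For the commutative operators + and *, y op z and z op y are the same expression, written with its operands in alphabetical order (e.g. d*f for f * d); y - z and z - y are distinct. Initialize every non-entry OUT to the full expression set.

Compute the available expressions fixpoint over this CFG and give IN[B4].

Per-block solution:
  B0: | IN={} | OUT={b*f}
  B1: | IN={b*f} | OUT={b*f}
  B2: | IN={b*f} | OUT={a*b, a+a, b*f}
  B3: | IN={b*f} | OUT={a+f}
  B4: | IN={a+f} | OUT={a+e}

Merge at B4: IN[B4] = OUT[B3] = {a+f}

Answer: {a+f}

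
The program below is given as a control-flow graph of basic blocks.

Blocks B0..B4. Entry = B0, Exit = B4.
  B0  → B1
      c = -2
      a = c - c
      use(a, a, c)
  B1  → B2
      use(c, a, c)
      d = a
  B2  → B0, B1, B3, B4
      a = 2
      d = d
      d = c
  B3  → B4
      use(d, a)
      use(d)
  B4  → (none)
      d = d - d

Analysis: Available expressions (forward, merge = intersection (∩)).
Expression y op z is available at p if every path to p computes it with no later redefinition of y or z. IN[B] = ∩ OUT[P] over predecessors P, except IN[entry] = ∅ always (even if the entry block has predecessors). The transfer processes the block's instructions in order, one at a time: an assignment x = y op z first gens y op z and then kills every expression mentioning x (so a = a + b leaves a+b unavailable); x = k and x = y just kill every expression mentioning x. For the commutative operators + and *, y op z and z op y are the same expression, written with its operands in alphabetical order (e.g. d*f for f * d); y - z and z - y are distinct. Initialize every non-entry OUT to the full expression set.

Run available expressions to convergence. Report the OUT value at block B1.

Converged values:
  B0: | IN={} | OUT={c-c}
  B1: | IN={c-c} | OUT={c-c}
  B2: | IN={c-c} | OUT={c-c}
  B3: | IN={c-c} | OUT={c-c}
  B4: | IN={c-c} | OUT={c-c}

Merge at B1: IN[B1] = OUT[B0] ∩ OUT[B2] = {c-c}
Applying B1's transfer function to that IN value gives OUT[B1] (row B1 above).

Answer: {c-c}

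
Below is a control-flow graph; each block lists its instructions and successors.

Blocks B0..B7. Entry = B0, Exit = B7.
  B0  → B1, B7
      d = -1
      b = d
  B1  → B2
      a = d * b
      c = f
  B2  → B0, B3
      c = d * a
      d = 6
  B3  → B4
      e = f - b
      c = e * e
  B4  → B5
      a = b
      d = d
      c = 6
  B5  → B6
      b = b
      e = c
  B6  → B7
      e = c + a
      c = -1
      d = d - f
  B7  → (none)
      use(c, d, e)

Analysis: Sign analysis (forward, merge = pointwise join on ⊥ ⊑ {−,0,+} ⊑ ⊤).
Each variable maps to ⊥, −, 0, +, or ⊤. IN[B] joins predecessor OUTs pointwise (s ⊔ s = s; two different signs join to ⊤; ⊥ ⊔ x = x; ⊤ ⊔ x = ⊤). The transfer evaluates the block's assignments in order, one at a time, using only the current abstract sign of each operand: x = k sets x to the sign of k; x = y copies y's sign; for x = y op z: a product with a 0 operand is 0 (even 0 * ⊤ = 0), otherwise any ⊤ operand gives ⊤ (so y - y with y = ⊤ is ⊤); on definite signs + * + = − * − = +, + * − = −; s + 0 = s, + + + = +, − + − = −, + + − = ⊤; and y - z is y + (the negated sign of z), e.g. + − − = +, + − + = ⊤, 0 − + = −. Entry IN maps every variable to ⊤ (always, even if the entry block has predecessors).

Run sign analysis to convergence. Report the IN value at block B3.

Answer: {a: +, b: -, c: -, d: +, e: ⊤, f: ⊤}

Working:
Per-block solution:
  B0:   IN=(all ⊤)   OUT={b:-, d:-; rest ⊤}
  B1:   IN={b:-, d:-; rest ⊤}   OUT={a:+, b:-, d:-; rest ⊤}
  B2:   IN={a:+, b:-, d:-; rest ⊤}   OUT={a:+, b:-, c:-, d:+; rest ⊤}
  B3:   IN={a:+, b:-, c:-, d:+; rest ⊤}   OUT={a:+, b:-, d:+; rest ⊤}
  B4:   IN={a:+, b:-, d:+; rest ⊤}   OUT={a:-, b:-, c:+, d:+; rest ⊤}
  B5:   IN={a:-, b:-, c:+, d:+; rest ⊤}   OUT={a:-, b:-, c:+, d:+, e:+; rest ⊤}
  B6:   IN={a:-, b:-, c:+, d:+, e:+; rest ⊤}   OUT={a:-, b:-, c:-; rest ⊤}
  B7:   IN={b:-; rest ⊤}   OUT={b:-; rest ⊤}

Merge at B3: IN[B3] = OUT[B2] = {a: +, b: -, c: -, d: +, e: ⊤, f: ⊤}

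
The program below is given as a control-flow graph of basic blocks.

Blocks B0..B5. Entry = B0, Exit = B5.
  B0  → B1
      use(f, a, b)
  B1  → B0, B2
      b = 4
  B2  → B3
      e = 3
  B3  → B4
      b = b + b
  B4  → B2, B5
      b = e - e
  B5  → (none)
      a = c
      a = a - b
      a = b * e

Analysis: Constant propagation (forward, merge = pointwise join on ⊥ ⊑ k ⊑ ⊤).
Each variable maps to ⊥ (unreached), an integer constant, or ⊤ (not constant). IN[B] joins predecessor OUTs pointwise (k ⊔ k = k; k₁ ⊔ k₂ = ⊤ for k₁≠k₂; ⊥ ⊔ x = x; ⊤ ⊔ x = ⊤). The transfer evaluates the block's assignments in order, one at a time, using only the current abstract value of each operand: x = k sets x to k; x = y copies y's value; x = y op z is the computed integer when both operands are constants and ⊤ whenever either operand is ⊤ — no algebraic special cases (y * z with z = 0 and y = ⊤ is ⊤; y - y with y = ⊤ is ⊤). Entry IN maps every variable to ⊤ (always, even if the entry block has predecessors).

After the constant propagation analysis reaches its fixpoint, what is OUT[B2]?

Answer: {a: ⊤, b: ⊤, c: ⊤, d: ⊤, e: 3, f: ⊤}

Working:
Converged values:
  B0:   IN=(all ⊤)   OUT=(all ⊤)
  B1:   IN=(all ⊤)   OUT={b:4; rest ⊤}
  B2:   IN=(all ⊤)   OUT={e:3; rest ⊤}
  B3:   IN={e:3; rest ⊤}   OUT={e:3; rest ⊤}
  B4:   IN={e:3; rest ⊤}   OUT={b:0, e:3; rest ⊤}
  B5:   IN={b:0, e:3; rest ⊤}   OUT={a:0, b:0, e:3; rest ⊤}

Merge at B2: IN[B2] = OUT[B1] ⊔ OUT[B4] = {a: ⊤, b: ⊤, c: ⊤, d: ⊤, e: ⊤, f: ⊤}
Applying B2's transfer function to that IN value gives OUT[B2] (row B2 above).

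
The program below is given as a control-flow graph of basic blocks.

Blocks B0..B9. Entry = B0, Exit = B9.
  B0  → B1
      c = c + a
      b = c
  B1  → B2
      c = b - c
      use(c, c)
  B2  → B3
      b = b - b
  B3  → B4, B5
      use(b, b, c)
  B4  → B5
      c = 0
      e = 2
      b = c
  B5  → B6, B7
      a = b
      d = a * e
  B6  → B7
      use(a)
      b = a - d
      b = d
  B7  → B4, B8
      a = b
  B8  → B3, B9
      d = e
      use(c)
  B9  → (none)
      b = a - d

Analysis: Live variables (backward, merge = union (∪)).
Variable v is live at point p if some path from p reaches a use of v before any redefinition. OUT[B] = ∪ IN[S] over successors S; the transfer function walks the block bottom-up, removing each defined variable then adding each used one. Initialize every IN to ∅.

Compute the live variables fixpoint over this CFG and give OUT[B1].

Converged values:
  B0:  IN={a, c, e}  OUT={b, c, e}
  B1:  IN={b, c, e}  OUT={b, c, e}
  B2:  IN={b, c, e}  OUT={b, c, e}
  B3:  IN={b, c, e}  OUT={b, c, e}
  B4:  IN={}  OUT={b, c, e}
  B5:  IN={b, c, e}  OUT={a, b, c, d, e}
  B6:  IN={a, c, d, e}  OUT={b, c, e}
  B7:  IN={b, c, e}  OUT={a, b, c, e}
  B8:  IN={a, b, c, e}  OUT={a, b, c, d, e}
  B9:  IN={a, d}  OUT={}

Merge at B1: OUT[B1] = IN[B2] = {b, c, e}

Answer: {b, c, e}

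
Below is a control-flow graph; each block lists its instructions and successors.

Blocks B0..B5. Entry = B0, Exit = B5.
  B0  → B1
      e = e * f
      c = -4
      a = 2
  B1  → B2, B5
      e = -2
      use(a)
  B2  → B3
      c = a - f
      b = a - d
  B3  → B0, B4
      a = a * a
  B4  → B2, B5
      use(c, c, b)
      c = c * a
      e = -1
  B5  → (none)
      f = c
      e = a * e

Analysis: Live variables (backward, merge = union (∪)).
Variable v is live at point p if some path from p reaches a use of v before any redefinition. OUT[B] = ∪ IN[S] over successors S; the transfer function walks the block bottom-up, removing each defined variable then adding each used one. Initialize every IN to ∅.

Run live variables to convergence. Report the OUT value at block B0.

Answer: {a, c, d, f}

Trace:
Per-block solution:
  B0: | IN={d, e, f} | OUT={a, c, d, f}
  B1: | IN={a, c, d, f} | OUT={a, c, d, e, f}
  B2: | IN={a, d, e, f} | OUT={a, b, c, d, e, f}
  B3: | IN={a, b, c, d, e, f} | OUT={a, b, c, d, e, f}
  B4: | IN={a, b, c, d, f} | OUT={a, c, d, e, f}
  B5: | IN={a, c, e} | OUT={}

Merge at B0: OUT[B0] = IN[B1] = {a, c, d, f}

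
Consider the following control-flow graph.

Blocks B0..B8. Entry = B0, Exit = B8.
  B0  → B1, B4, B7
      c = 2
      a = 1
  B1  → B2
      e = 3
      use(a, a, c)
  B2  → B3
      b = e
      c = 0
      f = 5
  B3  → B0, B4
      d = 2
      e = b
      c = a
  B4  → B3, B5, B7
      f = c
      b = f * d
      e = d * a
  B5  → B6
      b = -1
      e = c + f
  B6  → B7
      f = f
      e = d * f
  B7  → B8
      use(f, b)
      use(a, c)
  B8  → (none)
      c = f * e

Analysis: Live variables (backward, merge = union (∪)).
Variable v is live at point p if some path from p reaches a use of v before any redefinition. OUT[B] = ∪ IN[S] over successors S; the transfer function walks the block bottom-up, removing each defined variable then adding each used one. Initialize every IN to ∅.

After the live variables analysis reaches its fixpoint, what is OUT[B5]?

Answer: {a, b, c, d, f}

Working:
Fixpoint table:
  B0:  IN={b, d, e, f}  OUT={a, b, c, d, e, f}
  B1:  IN={a, c}  OUT={a, e}
  B2:  IN={a, e}  OUT={a, b, f}
  B3:  IN={a, b, f}  OUT={a, b, c, d, e, f}
  B4:  IN={a, c, d}  OUT={a, b, c, d, e, f}
  B5:  IN={a, c, d, f}  OUT={a, b, c, d, f}
  B6:  IN={a, b, c, d, f}  OUT={a, b, c, e, f}
  B7:  IN={a, b, c, e, f}  OUT={e, f}
  B8:  IN={e, f}  OUT={}

Merge at B5: OUT[B5] = IN[B6] = {a, b, c, d, f}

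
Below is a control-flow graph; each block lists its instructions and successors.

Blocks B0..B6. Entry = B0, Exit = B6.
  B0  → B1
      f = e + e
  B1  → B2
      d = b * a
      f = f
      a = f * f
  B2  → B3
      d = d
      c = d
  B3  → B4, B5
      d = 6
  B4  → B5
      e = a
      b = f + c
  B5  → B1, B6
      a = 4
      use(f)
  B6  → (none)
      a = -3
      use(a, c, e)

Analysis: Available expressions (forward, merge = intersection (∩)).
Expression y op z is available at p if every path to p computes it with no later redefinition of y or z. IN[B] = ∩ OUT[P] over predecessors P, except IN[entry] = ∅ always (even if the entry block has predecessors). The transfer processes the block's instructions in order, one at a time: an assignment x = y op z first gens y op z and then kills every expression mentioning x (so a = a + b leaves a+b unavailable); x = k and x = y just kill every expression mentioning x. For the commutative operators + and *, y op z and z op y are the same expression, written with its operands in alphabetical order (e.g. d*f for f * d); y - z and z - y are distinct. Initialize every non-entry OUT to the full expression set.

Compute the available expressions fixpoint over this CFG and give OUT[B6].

Fixpoint table:
  B0: | IN={} | OUT={e+e}
  B1: | IN={} | OUT={f*f}
  B2: | IN={f*f} | OUT={f*f}
  B3: | IN={f*f} | OUT={f*f}
  B4: | IN={f*f} | OUT={c+f, f*f}
  B5: | IN={f*f} | OUT={f*f}
  B6: | IN={f*f} | OUT={f*f}

Merge at B6: IN[B6] = OUT[B5] = {f*f}
Applying B6's transfer function to that IN value gives OUT[B6] (row B6 above).

Answer: {f*f}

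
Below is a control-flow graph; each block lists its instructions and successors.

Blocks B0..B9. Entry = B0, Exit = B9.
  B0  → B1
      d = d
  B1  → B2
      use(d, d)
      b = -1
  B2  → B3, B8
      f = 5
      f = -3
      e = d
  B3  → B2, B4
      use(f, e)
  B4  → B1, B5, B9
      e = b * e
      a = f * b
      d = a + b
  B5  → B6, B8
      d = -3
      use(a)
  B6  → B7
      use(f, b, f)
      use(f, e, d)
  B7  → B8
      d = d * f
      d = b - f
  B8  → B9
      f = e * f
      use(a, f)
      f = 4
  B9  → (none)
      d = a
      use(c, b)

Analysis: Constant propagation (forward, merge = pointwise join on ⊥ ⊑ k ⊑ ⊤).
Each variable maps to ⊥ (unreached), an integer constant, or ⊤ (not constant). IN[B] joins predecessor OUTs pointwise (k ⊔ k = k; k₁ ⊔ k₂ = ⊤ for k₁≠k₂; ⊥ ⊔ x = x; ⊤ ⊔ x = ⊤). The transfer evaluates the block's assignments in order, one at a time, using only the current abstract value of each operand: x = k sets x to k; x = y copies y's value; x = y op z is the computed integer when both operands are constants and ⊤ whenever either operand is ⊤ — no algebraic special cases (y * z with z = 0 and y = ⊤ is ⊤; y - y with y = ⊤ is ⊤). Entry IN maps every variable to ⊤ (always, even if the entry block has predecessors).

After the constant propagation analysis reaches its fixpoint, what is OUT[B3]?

Answer: {a: ⊤, b: -1, c: ⊤, d: ⊤, e: ⊤, f: -3}

Working:
Fixpoint table:
  B0: | IN=(all ⊤) | OUT=(all ⊤)
  B1: | IN=(all ⊤) | OUT={b:-1; rest ⊤}
  B2: | IN={b:-1; rest ⊤} | OUT={b:-1, f:-3; rest ⊤}
  B3: | IN={b:-1, f:-3; rest ⊤} | OUT={b:-1, f:-3; rest ⊤}
  B4: | IN={b:-1, f:-3; rest ⊤} | OUT={a:3, b:-1, d:2, f:-3; rest ⊤}
  B5: | IN={a:3, b:-1, d:2, f:-3; rest ⊤} | OUT={a:3, b:-1, d:-3, f:-3; rest ⊤}
  B6: | IN={a:3, b:-1, d:-3, f:-3; rest ⊤} | OUT={a:3, b:-1, d:-3, f:-3; rest ⊤}
  B7: | IN={a:3, b:-1, d:-3, f:-3; rest ⊤} | OUT={a:3, b:-1, d:2, f:-3; rest ⊤}
  B8: | IN={b:-1, f:-3; rest ⊤} | OUT={b:-1, f:4; rest ⊤}
  B9: | IN={b:-1; rest ⊤} | OUT={b:-1; rest ⊤}

Merge at B3: IN[B3] = OUT[B2] = {a: ⊤, b: -1, c: ⊤, d: ⊤, e: ⊤, f: -3}
Applying B3's transfer function to that IN value gives OUT[B3] (row B3 above).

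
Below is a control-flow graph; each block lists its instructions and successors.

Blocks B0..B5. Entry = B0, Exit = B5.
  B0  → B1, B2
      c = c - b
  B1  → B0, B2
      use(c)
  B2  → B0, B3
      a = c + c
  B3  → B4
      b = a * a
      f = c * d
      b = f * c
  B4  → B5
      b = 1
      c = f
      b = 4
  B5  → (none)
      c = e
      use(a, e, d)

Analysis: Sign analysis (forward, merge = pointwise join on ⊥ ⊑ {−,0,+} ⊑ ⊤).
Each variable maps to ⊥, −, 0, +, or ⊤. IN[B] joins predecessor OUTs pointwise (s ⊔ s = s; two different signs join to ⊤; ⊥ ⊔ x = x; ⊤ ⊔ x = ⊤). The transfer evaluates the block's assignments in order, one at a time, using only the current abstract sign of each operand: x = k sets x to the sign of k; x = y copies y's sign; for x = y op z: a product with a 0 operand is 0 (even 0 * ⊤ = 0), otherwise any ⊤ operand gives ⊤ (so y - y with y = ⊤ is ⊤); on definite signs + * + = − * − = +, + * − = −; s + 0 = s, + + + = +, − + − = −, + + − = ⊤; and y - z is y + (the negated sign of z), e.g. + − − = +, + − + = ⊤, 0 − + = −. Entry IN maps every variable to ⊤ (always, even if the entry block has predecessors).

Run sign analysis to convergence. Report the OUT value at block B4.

Fixpoint table:
  B0:  IN=(all ⊤)  OUT=(all ⊤)
  B1:  IN=(all ⊤)  OUT=(all ⊤)
  B2:  IN=(all ⊤)  OUT=(all ⊤)
  B3:  IN=(all ⊤)  OUT=(all ⊤)
  B4:  IN=(all ⊤)  OUT={b:+; rest ⊤}
  B5:  IN={b:+; rest ⊤}  OUT={b:+; rest ⊤}

Merge at B4: IN[B4] = OUT[B3] = {a: ⊤, b: ⊤, c: ⊤, d: ⊤, e: ⊤, f: ⊤}
Applying B4's transfer function to that IN value gives OUT[B4] (row B4 above).

Answer: {a: ⊤, b: +, c: ⊤, d: ⊤, e: ⊤, f: ⊤}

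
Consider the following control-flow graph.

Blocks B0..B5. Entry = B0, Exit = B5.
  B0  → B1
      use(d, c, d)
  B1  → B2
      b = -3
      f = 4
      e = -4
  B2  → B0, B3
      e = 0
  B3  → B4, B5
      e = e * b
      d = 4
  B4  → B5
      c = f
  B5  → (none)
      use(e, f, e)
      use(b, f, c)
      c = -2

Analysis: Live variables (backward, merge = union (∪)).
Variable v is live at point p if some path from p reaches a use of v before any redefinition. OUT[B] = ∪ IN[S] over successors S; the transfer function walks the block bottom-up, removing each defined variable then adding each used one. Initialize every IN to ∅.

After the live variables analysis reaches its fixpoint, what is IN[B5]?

Converged values:
  B0:  IN={c, d}  OUT={c, d}
  B1:  IN={c, d}  OUT={b, c, d, f}
  B2:  IN={b, c, d, f}  OUT={b, c, d, e, f}
  B3:  IN={b, c, e, f}  OUT={b, c, e, f}
  B4:  IN={b, e, f}  OUT={b, c, e, f}
  B5:  IN={b, c, e, f}  OUT={}

B5 is the boundary node: OUT[B5] = {}
Applying B5's transfer function to that OUT value gives IN[B5] (row B5 above).

Answer: {b, c, e, f}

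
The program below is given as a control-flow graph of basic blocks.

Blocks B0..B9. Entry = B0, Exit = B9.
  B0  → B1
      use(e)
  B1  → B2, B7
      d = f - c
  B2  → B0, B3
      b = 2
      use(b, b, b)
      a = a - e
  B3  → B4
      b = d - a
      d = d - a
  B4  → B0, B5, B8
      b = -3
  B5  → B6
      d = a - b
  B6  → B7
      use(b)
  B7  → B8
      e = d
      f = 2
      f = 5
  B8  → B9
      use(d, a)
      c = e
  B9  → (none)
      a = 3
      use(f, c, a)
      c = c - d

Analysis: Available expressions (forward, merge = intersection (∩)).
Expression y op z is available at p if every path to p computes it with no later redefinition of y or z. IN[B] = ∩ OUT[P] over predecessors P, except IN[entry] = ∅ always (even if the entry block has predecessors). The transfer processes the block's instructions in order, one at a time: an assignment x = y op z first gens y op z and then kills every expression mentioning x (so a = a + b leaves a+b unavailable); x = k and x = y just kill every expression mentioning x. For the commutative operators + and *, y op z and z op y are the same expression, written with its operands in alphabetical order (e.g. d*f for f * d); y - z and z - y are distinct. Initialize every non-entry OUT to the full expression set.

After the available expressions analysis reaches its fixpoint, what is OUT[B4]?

Answer: {f-c}

Derivation:
Per-block solution:
  B0:  IN={}  OUT={}
  B1:  IN={}  OUT={f-c}
  B2:  IN={f-c}  OUT={f-c}
  B3:  IN={f-c}  OUT={f-c}
  B4:  IN={f-c}  OUT={f-c}
  B5:  IN={f-c}  OUT={a-b, f-c}
  B6:  IN={a-b, f-c}  OUT={a-b, f-c}
  B7:  IN={f-c}  OUT={}
  B8:  IN={}  OUT={}
  B9:  IN={}  OUT={}

Merge at B4: IN[B4] = OUT[B3] = {f-c}
Applying B4's transfer function to that IN value gives OUT[B4] (row B4 above).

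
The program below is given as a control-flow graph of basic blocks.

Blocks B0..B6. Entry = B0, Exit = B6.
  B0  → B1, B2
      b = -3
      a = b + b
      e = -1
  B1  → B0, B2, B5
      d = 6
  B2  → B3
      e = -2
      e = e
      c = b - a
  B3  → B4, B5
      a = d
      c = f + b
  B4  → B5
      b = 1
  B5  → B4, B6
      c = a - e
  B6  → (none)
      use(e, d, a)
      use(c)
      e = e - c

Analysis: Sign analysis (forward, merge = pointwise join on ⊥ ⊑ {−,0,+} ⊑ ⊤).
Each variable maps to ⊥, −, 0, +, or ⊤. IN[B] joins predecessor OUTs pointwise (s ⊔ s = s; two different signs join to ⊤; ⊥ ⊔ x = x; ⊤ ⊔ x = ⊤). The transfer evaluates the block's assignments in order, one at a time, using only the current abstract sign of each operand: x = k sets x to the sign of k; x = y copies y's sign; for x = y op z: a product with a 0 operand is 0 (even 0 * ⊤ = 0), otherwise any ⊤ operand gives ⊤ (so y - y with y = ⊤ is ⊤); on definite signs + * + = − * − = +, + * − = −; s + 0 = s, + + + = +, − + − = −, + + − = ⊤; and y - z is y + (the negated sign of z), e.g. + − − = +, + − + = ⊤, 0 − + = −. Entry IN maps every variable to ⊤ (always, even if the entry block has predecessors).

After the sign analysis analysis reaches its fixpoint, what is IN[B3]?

Answer: {a: -, b: -, c: ⊤, d: ⊤, e: -, f: ⊤}

Trace:
Fixpoint table:
  B0:  IN=(all ⊤)  OUT={a:-, b:-, e:-; rest ⊤}
  B1:  IN={a:-, b:-, e:-; rest ⊤}  OUT={a:-, b:-, d:+, e:-; rest ⊤}
  B2:  IN={a:-, b:-, e:-; rest ⊤}  OUT={a:-, b:-, e:-; rest ⊤}
  B3:  IN={a:-, b:-, e:-; rest ⊤}  OUT={b:-, e:-; rest ⊤}
  B4:  IN={e:-; rest ⊤}  OUT={b:+, e:-; rest ⊤}
  B5:  IN={e:-; rest ⊤}  OUT={e:-; rest ⊤}
  B6:  IN={e:-; rest ⊤}  OUT=(all ⊤)

Merge at B3: IN[B3] = OUT[B2] = {a: -, b: -, c: ⊤, d: ⊤, e: -, f: ⊤}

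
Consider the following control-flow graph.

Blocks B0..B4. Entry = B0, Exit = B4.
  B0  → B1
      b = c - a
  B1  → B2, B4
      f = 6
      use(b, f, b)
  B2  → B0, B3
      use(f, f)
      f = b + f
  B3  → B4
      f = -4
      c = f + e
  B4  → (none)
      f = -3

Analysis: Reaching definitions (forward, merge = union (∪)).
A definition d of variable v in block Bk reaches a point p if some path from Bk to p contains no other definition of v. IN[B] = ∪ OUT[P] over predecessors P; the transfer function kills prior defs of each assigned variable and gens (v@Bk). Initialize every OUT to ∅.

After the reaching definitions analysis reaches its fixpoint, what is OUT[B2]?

Converged values:
  B0:   IN={b@B0, f@B2}   OUT={b@B0, f@B2}
  B1:   IN={b@B0, f@B2}   OUT={b@B0, f@B1}
  B2:   IN={b@B0, f@B1}   OUT={b@B0, f@B2}
  B3:   IN={b@B0, f@B2}   OUT={b@B0, c@B3, f@B3}
  B4:   IN={b@B0, c@B3, f@B1, f@B3}   OUT={b@B0, c@B3, f@B4}

Merge at B2: IN[B2] = OUT[B1] = {b@B0, f@B1}
Applying B2's transfer function to that IN value gives OUT[B2] (row B2 above).

Answer: {b@B0, f@B2}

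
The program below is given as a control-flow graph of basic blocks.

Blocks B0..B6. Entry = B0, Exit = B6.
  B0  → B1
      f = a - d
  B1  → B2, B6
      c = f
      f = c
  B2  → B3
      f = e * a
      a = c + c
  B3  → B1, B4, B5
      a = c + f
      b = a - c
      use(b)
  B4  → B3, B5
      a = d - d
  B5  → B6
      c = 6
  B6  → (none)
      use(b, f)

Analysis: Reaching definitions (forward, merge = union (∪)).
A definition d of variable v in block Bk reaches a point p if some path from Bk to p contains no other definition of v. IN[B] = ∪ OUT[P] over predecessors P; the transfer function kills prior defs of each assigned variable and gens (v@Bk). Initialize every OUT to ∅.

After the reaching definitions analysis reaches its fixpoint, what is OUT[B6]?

Converged values:
  B0: | IN={} | OUT={f@B0}
  B1: | IN={a@B3, b@B3, c@B1, f@B0, f@B2} | OUT={a@B3, b@B3, c@B1, f@B1}
  B2: | IN={a@B3, b@B3, c@B1, f@B1} | OUT={a@B2, b@B3, c@B1, f@B2}
  B3: | IN={a@B2, a@B4, b@B3, c@B1, f@B2} | OUT={a@B3, b@B3, c@B1, f@B2}
  B4: | IN={a@B3, b@B3, c@B1, f@B2} | OUT={a@B4, b@B3, c@B1, f@B2}
  B5: | IN={a@B3, a@B4, b@B3, c@B1, f@B2} | OUT={a@B3, a@B4, b@B3, c@B5, f@B2}
  B6: | IN={a@B3, a@B4, b@B3, c@B1, c@B5, f@B1, f@B2} | OUT={a@B3, a@B4, b@B3, c@B1, c@B5, f@B1, f@B2}

Merge at B6: IN[B6] = OUT[B1] ⊔ OUT[B5] = {a@B3, a@B4, b@B3, c@B1, c@B5, f@B1, f@B2}
Applying B6's transfer function to that IN value gives OUT[B6] (row B6 above).

Answer: {a@B3, a@B4, b@B3, c@B1, c@B5, f@B1, f@B2}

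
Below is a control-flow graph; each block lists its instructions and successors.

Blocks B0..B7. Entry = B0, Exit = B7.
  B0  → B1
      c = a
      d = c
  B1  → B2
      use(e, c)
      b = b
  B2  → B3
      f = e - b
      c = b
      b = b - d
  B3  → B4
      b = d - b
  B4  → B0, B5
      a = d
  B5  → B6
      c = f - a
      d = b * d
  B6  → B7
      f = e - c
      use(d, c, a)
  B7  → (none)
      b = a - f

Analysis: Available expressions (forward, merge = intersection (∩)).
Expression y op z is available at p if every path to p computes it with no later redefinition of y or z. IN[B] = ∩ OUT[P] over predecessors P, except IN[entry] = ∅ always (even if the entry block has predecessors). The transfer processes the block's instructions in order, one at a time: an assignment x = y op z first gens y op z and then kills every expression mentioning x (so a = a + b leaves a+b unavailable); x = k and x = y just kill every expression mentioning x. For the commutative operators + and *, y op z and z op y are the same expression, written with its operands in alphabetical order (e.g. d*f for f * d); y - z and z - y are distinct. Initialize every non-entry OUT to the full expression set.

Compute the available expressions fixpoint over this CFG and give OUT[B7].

Answer: {a-f, e-c}

Derivation:
Per-block solution:
  B0: | IN={} | OUT={}
  B1: | IN={} | OUT={}
  B2: | IN={} | OUT={}
  B3: | IN={} | OUT={}
  B4: | IN={} | OUT={}
  B5: | IN={} | OUT={f-a}
  B6: | IN={f-a} | OUT={e-c}
  B7: | IN={e-c} | OUT={a-f, e-c}

Merge at B7: IN[B7] = OUT[B6] = {e-c}
Applying B7's transfer function to that IN value gives OUT[B7] (row B7 above).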